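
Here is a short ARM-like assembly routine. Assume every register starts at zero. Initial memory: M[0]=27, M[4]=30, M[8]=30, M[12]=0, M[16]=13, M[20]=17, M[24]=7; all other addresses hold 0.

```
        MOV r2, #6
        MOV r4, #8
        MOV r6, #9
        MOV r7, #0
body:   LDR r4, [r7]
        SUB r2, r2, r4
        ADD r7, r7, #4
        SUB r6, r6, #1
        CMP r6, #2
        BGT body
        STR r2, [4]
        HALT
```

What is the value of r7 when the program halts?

28

after MOV r2, #6: r2=6
after MOV r4, #8: r4=8
after MOV r6, #9: r6=9
after MOV r7, #0: r7=0
after LDR r4, [r7]: r4=M[0]=27
after SUB r2, r2, r4: r2=6-27=-21
after ADD r7, r7, #4: r7=0+4=4
after SUB r6, r6, #1: r6=9-1=8
CMP r6, #2  (cmp 8,2)
BGT body: taken
after LDR r4, [r7]: r4=M[4]=30
after SUB r2, r2, r4: r2=(-21)-30=-51
after ADD r7, r7, #4: r7=4+4=8
after SUB r6, r6, #1: r6=8-1=7
CMP r6, #2  (cmp 7,2)
BGT body: taken
after LDR r4, [r7]: r4=M[8]=30
after SUB r2, r2, r4: r2=(-51)-30=-81
after ADD r7, r7, #4: r7=8+4=12
after SUB r6, r6, #1: r6=7-1=6
CMP r6, #2  (cmp 6,2)
BGT body: taken
after LDR r4, [r7]: r4=M[12]=0
after SUB r2, r2, r4: r2=(-81)-0=-81
after ADD r7, r7, #4: r7=12+4=16
after SUB r6, r6, #1: r6=6-1=5
CMP r6, #2  (cmp 5,2)
BGT body: taken
after LDR r4, [r7]: r4=M[16]=13
after SUB r2, r2, r4: r2=(-81)-13=-94
after ADD r7, r7, #4: r7=16+4=20
after SUB r6, r6, #1: r6=5-1=4
CMP r6, #2  (cmp 4,2)
BGT body: taken
after LDR r4, [r7]: r4=M[20]=17
after SUB r2, r2, r4: r2=(-94)-17=-111
after ADD r7, r7, #4: r7=20+4=24
after SUB r6, r6, #1: r6=4-1=3
CMP r6, #2  (cmp 3,2)
BGT body: taken
after LDR r4, [r7]: r4=M[24]=7
after SUB r2, r2, r4: r2=(-111)-7=-118
after ADD r7, r7, #4: r7=24+4=28
after SUB r6, r6, #1: r6=3-1=2
CMP r6, #2  (cmp 2,2)
BGT body: not taken
STR r2, [4] → M[4]=-118
halt.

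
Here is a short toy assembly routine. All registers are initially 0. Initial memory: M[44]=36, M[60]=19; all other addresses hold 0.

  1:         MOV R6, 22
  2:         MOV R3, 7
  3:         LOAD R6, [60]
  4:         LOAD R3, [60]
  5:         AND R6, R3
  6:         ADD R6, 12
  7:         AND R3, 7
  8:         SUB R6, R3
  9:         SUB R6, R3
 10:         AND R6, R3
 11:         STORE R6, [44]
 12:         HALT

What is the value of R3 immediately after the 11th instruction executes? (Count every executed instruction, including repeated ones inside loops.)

R6=22
R3=7
R6=M[60]=19
R3=M[60]=19
R6=19&19=19
R6=19+12=31
R3=19&7=3
R6=31-3=28
R6=28-3=25
R6=25&3=1
STORE R6, [44] → M[44]=1
After step 11: R3 = 3.

3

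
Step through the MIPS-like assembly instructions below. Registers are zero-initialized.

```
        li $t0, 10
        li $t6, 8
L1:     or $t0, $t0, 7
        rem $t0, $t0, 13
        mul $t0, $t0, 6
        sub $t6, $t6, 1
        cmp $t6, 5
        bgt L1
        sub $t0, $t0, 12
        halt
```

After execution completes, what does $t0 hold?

after li $t0, 10: $t0=10
after li $t6, 8: $t6=8
after or $t0, $t0, 7: $t0=10|7=15
after rem $t0, $t0, 13: $t0=15%13=2
after mul $t0, $t0, 6: $t0=2*6=12
after sub $t6, $t6, 1: $t6=8-1=7
cmp $t6, 5  (cmp 7,5)
bgt L1: taken
after or $t0, $t0, 7: $t0=12|7=15
after rem $t0, $t0, 13: $t0=15%13=2
after mul $t0, $t0, 6: $t0=2*6=12
after sub $t6, $t6, 1: $t6=7-1=6
cmp $t6, 5  (cmp 6,5)
bgt L1: taken
after or $t0, $t0, 7: $t0=12|7=15
after rem $t0, $t0, 13: $t0=15%13=2
after mul $t0, $t0, 6: $t0=2*6=12
after sub $t6, $t6, 1: $t6=6-1=5
cmp $t6, 5  (cmp 5,5)
bgt L1: not taken
after sub $t0, $t0, 12: $t0=12-12=0
halt.

0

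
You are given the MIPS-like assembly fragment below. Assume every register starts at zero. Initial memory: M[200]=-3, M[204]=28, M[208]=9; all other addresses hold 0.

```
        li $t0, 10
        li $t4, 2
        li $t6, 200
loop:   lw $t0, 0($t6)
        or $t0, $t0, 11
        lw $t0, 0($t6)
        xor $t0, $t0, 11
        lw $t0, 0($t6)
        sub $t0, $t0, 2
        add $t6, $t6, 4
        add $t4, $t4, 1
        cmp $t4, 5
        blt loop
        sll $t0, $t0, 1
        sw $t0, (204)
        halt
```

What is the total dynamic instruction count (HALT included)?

after li $t0, 10: $t0=10
after li $t4, 2: $t4=2
after li $t6, 200: $t6=200
after lw $t0, 0($t6): $t0=M[200]=-3
after or $t0, $t0, 11: $t0=(-3)|11=-1
after lw $t0, 0($t6): $t0=M[200]=-3
after xor $t0, $t0, 11: $t0=(-3)^11=-10
after lw $t0, 0($t6): $t0=M[200]=-3
after sub $t0, $t0, 2: $t0=(-3)-2=-5
after add $t6, $t6, 4: $t6=200+4=204
after add $t4, $t4, 1: $t4=2+1=3
cmp $t4, 5  (cmp 3,5)
blt loop: taken
after lw $t0, 0($t6): $t0=M[204]=28
after or $t0, $t0, 11: $t0=28|11=31
after lw $t0, 0($t6): $t0=M[204]=28
after xor $t0, $t0, 11: $t0=28^11=23
after lw $t0, 0($t6): $t0=M[204]=28
after sub $t0, $t0, 2: $t0=28-2=26
after add $t6, $t6, 4: $t6=204+4=208
after add $t4, $t4, 1: $t4=3+1=4
cmp $t4, 5  (cmp 4,5)
blt loop: taken
after lw $t0, 0($t6): $t0=M[208]=9
after or $t0, $t0, 11: $t0=9|11=11
after lw $t0, 0($t6): $t0=M[208]=9
after xor $t0, $t0, 11: $t0=9^11=2
after lw $t0, 0($t6): $t0=M[208]=9
after sub $t0, $t0, 2: $t0=9-2=7
after add $t6, $t6, 4: $t6=208+4=212
after add $t4, $t4, 1: $t4=4+1=5
cmp $t4, 5  (cmp 5,5)
blt loop: not taken
after sll $t0, $t0, 1: $t0=7<<1=14
sw $t0, (204) → M[204]=14
halt.
Total executed instructions: 36.

36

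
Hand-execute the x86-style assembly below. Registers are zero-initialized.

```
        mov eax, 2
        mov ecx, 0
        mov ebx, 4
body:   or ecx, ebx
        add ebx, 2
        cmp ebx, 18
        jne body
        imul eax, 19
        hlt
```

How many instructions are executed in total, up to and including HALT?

33

mov eax, 2 → eax=2
mov ecx, 0 → ecx=0
mov ebx, 4 → ebx=4
or ecx, ebx → ecx=0|4=4
add ebx, 2 → ebx=4+2=6
cmp ebx, 18  (cmp 6,18)
jne body: taken
or ecx, ebx → ecx=4|6=6
add ebx, 2 → ebx=6+2=8
cmp ebx, 18  (cmp 8,18)
jne body: taken
or ecx, ebx → ecx=6|8=14
add ebx, 2 → ebx=8+2=10
cmp ebx, 18  (cmp 10,18)
jne body: taken
or ecx, ebx → ecx=14|10=14
add ebx, 2 → ebx=10+2=12
cmp ebx, 18  (cmp 12,18)
jne body: taken
or ecx, ebx → ecx=14|12=14
add ebx, 2 → ebx=12+2=14
cmp ebx, 18  (cmp 14,18)
jne body: taken
or ecx, ebx → ecx=14|14=14
add ebx, 2 → ebx=14+2=16
cmp ebx, 18  (cmp 16,18)
jne body: taken
or ecx, ebx → ecx=14|16=30
add ebx, 2 → ebx=16+2=18
cmp ebx, 18  (cmp 18,18)
jne body: not taken
imul eax, 19 → eax=2*19=38
halt.
Total executed instructions: 33.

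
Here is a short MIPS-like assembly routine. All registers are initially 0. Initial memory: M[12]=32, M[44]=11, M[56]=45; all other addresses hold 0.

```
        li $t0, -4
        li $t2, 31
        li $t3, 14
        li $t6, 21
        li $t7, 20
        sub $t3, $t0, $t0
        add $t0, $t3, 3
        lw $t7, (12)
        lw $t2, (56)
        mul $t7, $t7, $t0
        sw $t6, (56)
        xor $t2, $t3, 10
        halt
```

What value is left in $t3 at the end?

li $t0, -4 → $t0=-4
li $t2, 31 → $t2=31
li $t3, 14 → $t3=14
li $t6, 21 → $t6=21
li $t7, 20 → $t7=20
sub $t3, $t0, $t0 → $t3=(-4)-(-4)=0
add $t0, $t3, 3 → $t0=0+3=3
lw $t7, (12) → $t7=M[12]=32
lw $t2, (56) → $t2=M[56]=45
mul $t7, $t7, $t0 → $t7=32*3=96
sw $t6, (56) → M[56]=21
xor $t2, $t3, 10 → $t2=0^10=10
halt.

0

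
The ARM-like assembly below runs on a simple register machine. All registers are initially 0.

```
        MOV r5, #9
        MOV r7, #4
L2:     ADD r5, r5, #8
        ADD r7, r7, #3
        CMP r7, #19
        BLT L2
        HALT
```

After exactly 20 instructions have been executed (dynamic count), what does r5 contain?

after MOV r5, #9: r5=9
after MOV r7, #4: r7=4
after ADD r5, r5, #8: r5=9+8=17
after ADD r7, r7, #3: r7=4+3=7
CMP r7, #19  (cmp 7,19)
BLT L2: taken
after ADD r5, r5, #8: r5=17+8=25
after ADD r7, r7, #3: r7=7+3=10
CMP r7, #19  (cmp 10,19)
BLT L2: taken
after ADD r5, r5, #8: r5=25+8=33
after ADD r7, r7, #3: r7=10+3=13
CMP r7, #19  (cmp 13,19)
BLT L2: taken
after ADD r5, r5, #8: r5=33+8=41
after ADD r7, r7, #3: r7=13+3=16
CMP r7, #19  (cmp 16,19)
BLT L2: taken
after ADD r5, r5, #8: r5=41+8=49
after ADD r7, r7, #3: r7=16+3=19
After step 20: r5 = 49.

49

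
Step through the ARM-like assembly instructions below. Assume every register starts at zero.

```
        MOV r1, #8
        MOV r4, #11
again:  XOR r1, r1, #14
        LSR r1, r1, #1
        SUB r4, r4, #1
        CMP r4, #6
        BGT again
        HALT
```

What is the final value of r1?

r1=8
r4=11
r1=8^14=6
r1=6>>1=3
r4=11-1=10
CMP r4, #6  (cmp 10,6)
BGT again: taken
r1=3^14=13
r1=13>>1=6
r4=10-1=9
CMP r4, #6  (cmp 9,6)
BGT again: taken
r1=6^14=8
r1=8>>1=4
r4=9-1=8
CMP r4, #6  (cmp 8,6)
BGT again: taken
r1=4^14=10
r1=10>>1=5
r4=8-1=7
CMP r4, #6  (cmp 7,6)
BGT again: taken
r1=5^14=11
r1=11>>1=5
r4=7-1=6
CMP r4, #6  (cmp 6,6)
BGT again: not taken
halt.

5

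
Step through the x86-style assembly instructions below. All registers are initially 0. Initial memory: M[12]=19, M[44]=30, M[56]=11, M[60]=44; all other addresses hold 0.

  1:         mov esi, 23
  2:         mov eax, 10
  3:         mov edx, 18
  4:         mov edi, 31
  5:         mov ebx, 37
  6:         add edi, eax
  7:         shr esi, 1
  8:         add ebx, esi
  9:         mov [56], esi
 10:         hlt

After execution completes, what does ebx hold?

48

esi=23
eax=10
edx=18
edi=31
ebx=37
edi=31+10=41
esi=23>>1=11
ebx=37+11=48
mov [56], esi → M[56]=11
halt.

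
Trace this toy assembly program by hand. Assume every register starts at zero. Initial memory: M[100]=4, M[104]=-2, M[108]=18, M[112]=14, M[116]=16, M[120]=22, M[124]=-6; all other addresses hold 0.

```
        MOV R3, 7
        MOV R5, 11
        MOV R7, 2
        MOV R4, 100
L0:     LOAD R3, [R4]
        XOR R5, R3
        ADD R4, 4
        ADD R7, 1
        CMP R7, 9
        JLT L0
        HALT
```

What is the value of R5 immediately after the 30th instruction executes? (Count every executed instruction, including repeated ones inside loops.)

after MOV R3, 7: R3=7
after MOV R5, 11: R5=11
after MOV R7, 2: R7=2
after MOV R4, 100: R4=100
after LOAD R3, [R4]: R3=M[100]=4
after XOR R5, R3: R5=11^4=15
after ADD R4, 4: R4=100+4=104
after ADD R7, 1: R7=2+1=3
CMP R7, 9  (cmp 3,9)
JLT L0: taken
after LOAD R3, [R4]: R3=M[104]=-2
after XOR R5, R3: R5=15^(-2)=-15
after ADD R4, 4: R4=104+4=108
after ADD R7, 1: R7=3+1=4
CMP R7, 9  (cmp 4,9)
JLT L0: taken
after LOAD R3, [R4]: R3=M[108]=18
after XOR R5, R3: R5=(-15)^18=-29
after ADD R4, 4: R4=108+4=112
after ADD R7, 1: R7=4+1=5
CMP R7, 9  (cmp 5,9)
JLT L0: taken
after LOAD R3, [R4]: R3=M[112]=14
after XOR R5, R3: R5=(-29)^14=-19
after ADD R4, 4: R4=112+4=116
after ADD R7, 1: R7=5+1=6
CMP R7, 9  (cmp 6,9)
JLT L0: taken
after LOAD R3, [R4]: R3=M[116]=16
after XOR R5, R3: R5=(-19)^16=-3
After step 30: R5 = -3.

-3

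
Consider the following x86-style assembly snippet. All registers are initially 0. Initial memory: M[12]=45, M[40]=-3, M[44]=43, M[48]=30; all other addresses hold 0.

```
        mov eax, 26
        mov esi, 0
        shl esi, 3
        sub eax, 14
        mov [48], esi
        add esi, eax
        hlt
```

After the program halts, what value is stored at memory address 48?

after mov eax, 26: eax=26
after mov esi, 0: esi=0
after shl esi, 3: esi=0<<3=0
after sub eax, 14: eax=26-14=12
mov [48], esi → M[48]=0
after add esi, eax: esi=0+12=12
halt.

0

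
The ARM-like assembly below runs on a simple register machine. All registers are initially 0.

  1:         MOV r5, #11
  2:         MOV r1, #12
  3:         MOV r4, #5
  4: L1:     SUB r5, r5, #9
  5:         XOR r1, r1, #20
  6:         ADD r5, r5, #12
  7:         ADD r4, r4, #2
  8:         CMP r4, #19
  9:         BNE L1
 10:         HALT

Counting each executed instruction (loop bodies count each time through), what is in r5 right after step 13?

17

MOV r5, #11 → r5=11
MOV r1, #12 → r1=12
MOV r4, #5 → r4=5
SUB r5, r5, #9 → r5=11-9=2
XOR r1, r1, #20 → r1=12^20=24
ADD r5, r5, #12 → r5=2+12=14
ADD r4, r4, #2 → r4=5+2=7
CMP r4, #19  (cmp 7,19)
BNE L1: taken
SUB r5, r5, #9 → r5=14-9=5
XOR r1, r1, #20 → r1=24^20=12
ADD r5, r5, #12 → r5=5+12=17
ADD r4, r4, #2 → r4=7+2=9
After step 13: r5 = 17.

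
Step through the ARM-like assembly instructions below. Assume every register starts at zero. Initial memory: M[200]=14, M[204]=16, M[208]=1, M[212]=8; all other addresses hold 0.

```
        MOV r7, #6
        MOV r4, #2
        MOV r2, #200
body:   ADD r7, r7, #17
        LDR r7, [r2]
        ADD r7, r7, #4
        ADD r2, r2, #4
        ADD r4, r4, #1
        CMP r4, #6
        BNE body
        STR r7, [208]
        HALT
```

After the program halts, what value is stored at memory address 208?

after MOV r7, #6: r7=6
after MOV r4, #2: r4=2
after MOV r2, #200: r2=200
after ADD r7, r7, #17: r7=6+17=23
after LDR r7, [r2]: r7=M[200]=14
after ADD r7, r7, #4: r7=14+4=18
after ADD r2, r2, #4: r2=200+4=204
after ADD r4, r4, #1: r4=2+1=3
CMP r4, #6  (cmp 3,6)
BNE body: taken
after ADD r7, r7, #17: r7=18+17=35
after LDR r7, [r2]: r7=M[204]=16
after ADD r7, r7, #4: r7=16+4=20
after ADD r2, r2, #4: r2=204+4=208
after ADD r4, r4, #1: r4=3+1=4
CMP r4, #6  (cmp 4,6)
BNE body: taken
after ADD r7, r7, #17: r7=20+17=37
after LDR r7, [r2]: r7=M[208]=1
after ADD r7, r7, #4: r7=1+4=5
after ADD r2, r2, #4: r2=208+4=212
after ADD r4, r4, #1: r4=4+1=5
CMP r4, #6  (cmp 5,6)
BNE body: taken
after ADD r7, r7, #17: r7=5+17=22
after LDR r7, [r2]: r7=M[212]=8
after ADD r7, r7, #4: r7=8+4=12
after ADD r2, r2, #4: r2=212+4=216
after ADD r4, r4, #1: r4=5+1=6
CMP r4, #6  (cmp 6,6)
BNE body: not taken
STR r7, [208] → M[208]=12
halt.

12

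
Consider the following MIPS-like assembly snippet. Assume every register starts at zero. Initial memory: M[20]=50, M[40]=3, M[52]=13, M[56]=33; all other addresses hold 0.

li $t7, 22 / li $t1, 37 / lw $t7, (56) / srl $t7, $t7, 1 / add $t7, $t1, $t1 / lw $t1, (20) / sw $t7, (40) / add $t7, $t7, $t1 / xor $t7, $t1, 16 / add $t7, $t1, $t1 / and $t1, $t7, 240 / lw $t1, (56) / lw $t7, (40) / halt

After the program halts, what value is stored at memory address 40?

74

after li $t7, 22: $t7=22
after li $t1, 37: $t1=37
after lw $t7, (56): $t7=M[56]=33
after srl $t7, $t7, 1: $t7=33>>1=16
after add $t7, $t1, $t1: $t7=37+37=74
after lw $t1, (20): $t1=M[20]=50
sw $t7, (40) → M[40]=74
after add $t7, $t7, $t1: $t7=74+50=124
after xor $t7, $t1, 16: $t7=50^16=34
after add $t7, $t1, $t1: $t7=50+50=100
after and $t1, $t7, 240: $t1=100&240=96
after lw $t1, (56): $t1=M[56]=33
after lw $t7, (40): $t7=M[40]=74
halt.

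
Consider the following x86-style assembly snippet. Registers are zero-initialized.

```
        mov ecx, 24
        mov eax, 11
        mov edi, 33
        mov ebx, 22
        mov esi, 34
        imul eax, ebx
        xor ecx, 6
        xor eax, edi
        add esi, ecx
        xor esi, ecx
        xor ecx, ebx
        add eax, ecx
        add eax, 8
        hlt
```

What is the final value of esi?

94

ecx=24
eax=11
edi=33
ebx=22
esi=34
eax=11*22=242
ecx=24^6=30
eax=242^33=211
esi=34+30=64
esi=64^30=94
ecx=30^22=8
eax=211+8=219
eax=219+8=227
halt.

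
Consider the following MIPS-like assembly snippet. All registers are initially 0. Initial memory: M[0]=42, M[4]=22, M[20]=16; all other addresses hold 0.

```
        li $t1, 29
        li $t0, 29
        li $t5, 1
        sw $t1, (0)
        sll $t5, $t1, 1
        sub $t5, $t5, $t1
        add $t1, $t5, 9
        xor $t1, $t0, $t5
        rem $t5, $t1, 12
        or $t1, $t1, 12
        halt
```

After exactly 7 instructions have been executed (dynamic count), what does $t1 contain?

after li $t1, 29: $t1=29
after li $t0, 29: $t0=29
after li $t5, 1: $t5=1
sw $t1, (0) → M[0]=29
after sll $t5, $t1, 1: $t5=29<<1=58
after sub $t5, $t5, $t1: $t5=58-29=29
after add $t1, $t5, 9: $t1=29+9=38
After step 7: $t1 = 38.

38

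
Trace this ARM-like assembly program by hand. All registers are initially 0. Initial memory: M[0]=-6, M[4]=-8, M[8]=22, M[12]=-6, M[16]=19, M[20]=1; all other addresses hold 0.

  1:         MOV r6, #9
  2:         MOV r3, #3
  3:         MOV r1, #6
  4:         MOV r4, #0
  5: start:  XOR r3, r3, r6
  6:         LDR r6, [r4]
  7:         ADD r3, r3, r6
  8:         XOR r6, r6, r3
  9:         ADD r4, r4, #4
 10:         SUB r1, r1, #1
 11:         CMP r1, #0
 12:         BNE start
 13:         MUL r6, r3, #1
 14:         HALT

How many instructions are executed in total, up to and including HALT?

54

MOV r6, #9 → r6=9
MOV r3, #3 → r3=3
MOV r1, #6 → r1=6
MOV r4, #0 → r4=0
XOR r3, r3, r6 → r3=3^9=10
LDR r6, [r4] → r6=M[0]=-6
ADD r3, r3, r6 → r3=10+(-6)=4
XOR r6, r6, r3 → r6=(-6)^4=-2
ADD r4, r4, #4 → r4=0+4=4
SUB r1, r1, #1 → r1=6-1=5
CMP r1, #0  (cmp 5,0)
BNE start: taken
XOR r3, r3, r6 → r3=4^(-2)=-6
LDR r6, [r4] → r6=M[4]=-8
ADD r3, r3, r6 → r3=(-6)+(-8)=-14
XOR r6, r6, r3 → r6=(-8)^(-14)=10
ADD r4, r4, #4 → r4=4+4=8
SUB r1, r1, #1 → r1=5-1=4
CMP r1, #0  (cmp 4,0)
BNE start: taken
XOR r3, r3, r6 → r3=(-14)^10=-8
LDR r6, [r4] → r6=M[8]=22
ADD r3, r3, r6 → r3=(-8)+22=14
XOR r6, r6, r3 → r6=22^14=24
ADD r4, r4, #4 → r4=8+4=12
SUB r1, r1, #1 → r1=4-1=3
CMP r1, #0  (cmp 3,0)
BNE start: taken
XOR r3, r3, r6 → r3=14^24=22
LDR r6, [r4] → r6=M[12]=-6
ADD r3, r3, r6 → r3=22+(-6)=16
XOR r6, r6, r3 → r6=(-6)^16=-22
ADD r4, r4, #4 → r4=12+4=16
SUB r1, r1, #1 → r1=3-1=2
CMP r1, #0  (cmp 2,0)
BNE start: taken
XOR r3, r3, r6 → r3=16^(-22)=-6
LDR r6, [r4] → r6=M[16]=19
ADD r3, r3, r6 → r3=(-6)+19=13
XOR r6, r6, r3 → r6=19^13=30
ADD r4, r4, #4 → r4=16+4=20
SUB r1, r1, #1 → r1=2-1=1
CMP r1, #0  (cmp 1,0)
BNE start: taken
XOR r3, r3, r6 → r3=13^30=19
LDR r6, [r4] → r6=M[20]=1
ADD r3, r3, r6 → r3=19+1=20
XOR r6, r6, r3 → r6=1^20=21
ADD r4, r4, #4 → r4=20+4=24
SUB r1, r1, #1 → r1=1-1=0
CMP r1, #0  (cmp 0,0)
BNE start: not taken
MUL r6, r3, #1 → r6=20*1=20
halt.
Total executed instructions: 54.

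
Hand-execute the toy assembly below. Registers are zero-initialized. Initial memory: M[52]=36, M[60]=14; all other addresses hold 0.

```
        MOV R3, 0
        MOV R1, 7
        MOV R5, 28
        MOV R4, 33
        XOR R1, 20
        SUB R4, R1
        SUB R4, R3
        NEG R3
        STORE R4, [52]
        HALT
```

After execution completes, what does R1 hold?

19

after MOV R3, 0: R3=0
after MOV R1, 7: R1=7
after MOV R5, 28: R5=28
after MOV R4, 33: R4=33
after XOR R1, 20: R1=7^20=19
after SUB R4, R1: R4=33-19=14
after SUB R4, R3: R4=14-0=14
after NEG R3: R3=-(0)=0
STORE R4, [52] → M[52]=14
halt.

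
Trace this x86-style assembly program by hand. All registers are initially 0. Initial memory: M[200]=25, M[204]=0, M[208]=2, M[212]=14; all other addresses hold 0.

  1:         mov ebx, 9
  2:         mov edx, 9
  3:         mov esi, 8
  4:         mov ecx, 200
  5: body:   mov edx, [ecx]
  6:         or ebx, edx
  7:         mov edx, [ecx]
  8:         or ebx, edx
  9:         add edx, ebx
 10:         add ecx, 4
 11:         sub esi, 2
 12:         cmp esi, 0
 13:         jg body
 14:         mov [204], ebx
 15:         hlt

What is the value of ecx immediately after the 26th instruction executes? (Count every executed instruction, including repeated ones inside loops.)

208

after mov ebx, 9: ebx=9
after mov edx, 9: edx=9
after mov esi, 8: esi=8
after mov ecx, 200: ecx=200
after mov edx, [ecx]: edx=M[200]=25
after or ebx, edx: ebx=9|25=25
after mov edx, [ecx]: edx=M[200]=25
after or ebx, edx: ebx=25|25=25
after add edx, ebx: edx=25+25=50
after add ecx, 4: ecx=200+4=204
after sub esi, 2: esi=8-2=6
cmp esi, 0  (cmp 6,0)
jg body: taken
after mov edx, [ecx]: edx=M[204]=0
after or ebx, edx: ebx=25|0=25
after mov edx, [ecx]: edx=M[204]=0
after or ebx, edx: ebx=25|0=25
after add edx, ebx: edx=0+25=25
after add ecx, 4: ecx=204+4=208
after sub esi, 2: esi=6-2=4
cmp esi, 0  (cmp 4,0)
jg body: taken
after mov edx, [ecx]: edx=M[208]=2
after or ebx, edx: ebx=25|2=27
after mov edx, [ecx]: edx=M[208]=2
after or ebx, edx: ebx=27|2=27
After step 26: ecx = 208.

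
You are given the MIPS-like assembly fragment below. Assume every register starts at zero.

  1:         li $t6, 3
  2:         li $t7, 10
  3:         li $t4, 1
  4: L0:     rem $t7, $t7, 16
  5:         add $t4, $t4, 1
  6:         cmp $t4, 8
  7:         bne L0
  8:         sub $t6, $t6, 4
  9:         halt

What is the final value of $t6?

$t6=3
$t7=10
$t4=1
$t7=10%16=10
$t4=1+1=2
cmp $t4, 8  (cmp 2,8)
bne L0: taken
$t7=10%16=10
$t4=2+1=3
cmp $t4, 8  (cmp 3,8)
bne L0: taken
$t7=10%16=10
$t4=3+1=4
cmp $t4, 8  (cmp 4,8)
bne L0: taken
$t7=10%16=10
$t4=4+1=5
cmp $t4, 8  (cmp 5,8)
bne L0: taken
$t7=10%16=10
$t4=5+1=6
cmp $t4, 8  (cmp 6,8)
bne L0: taken
$t7=10%16=10
$t4=6+1=7
cmp $t4, 8  (cmp 7,8)
bne L0: taken
$t7=10%16=10
$t4=7+1=8
cmp $t4, 8  (cmp 8,8)
bne L0: not taken
$t6=3-4=-1
halt.

-1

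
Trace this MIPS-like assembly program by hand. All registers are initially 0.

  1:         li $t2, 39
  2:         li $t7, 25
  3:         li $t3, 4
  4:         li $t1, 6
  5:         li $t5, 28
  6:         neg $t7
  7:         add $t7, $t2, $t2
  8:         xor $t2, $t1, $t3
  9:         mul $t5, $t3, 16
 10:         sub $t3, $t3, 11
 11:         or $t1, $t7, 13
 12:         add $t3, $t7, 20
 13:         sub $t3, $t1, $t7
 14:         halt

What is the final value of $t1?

79

li $t2, 39 → $t2=39
li $t7, 25 → $t7=25
li $t3, 4 → $t3=4
li $t1, 6 → $t1=6
li $t5, 28 → $t5=28
neg $t7 → $t7=-(25)=-25
add $t7, $t2, $t2 → $t7=39+39=78
xor $t2, $t1, $t3 → $t2=6^4=2
mul $t5, $t3, 16 → $t5=4*16=64
sub $t3, $t3, 11 → $t3=4-11=-7
or $t1, $t7, 13 → $t1=78|13=79
add $t3, $t7, 20 → $t3=78+20=98
sub $t3, $t1, $t7 → $t3=79-78=1
halt.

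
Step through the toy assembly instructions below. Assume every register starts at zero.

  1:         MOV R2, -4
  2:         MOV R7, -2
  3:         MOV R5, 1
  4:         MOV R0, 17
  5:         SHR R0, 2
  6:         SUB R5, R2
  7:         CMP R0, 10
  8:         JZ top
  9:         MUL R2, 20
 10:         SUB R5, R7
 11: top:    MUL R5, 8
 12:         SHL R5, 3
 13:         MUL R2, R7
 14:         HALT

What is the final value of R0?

4

MOV R2, -4 → R2=-4
MOV R7, -2 → R7=-2
MOV R5, 1 → R5=1
MOV R0, 17 → R0=17
SHR R0, 2 → R0=17>>2=4
SUB R5, R2 → R5=1-(-4)=5
CMP R0, 10  (cmp 4,10)
JZ top: not taken
MUL R2, 20 → R2=(-4)*20=-80
SUB R5, R7 → R5=5-(-2)=7
MUL R5, 8 → R5=7*8=56
SHL R5, 3 → R5=56<<3=448
MUL R2, R7 → R2=(-80)*(-2)=160
halt.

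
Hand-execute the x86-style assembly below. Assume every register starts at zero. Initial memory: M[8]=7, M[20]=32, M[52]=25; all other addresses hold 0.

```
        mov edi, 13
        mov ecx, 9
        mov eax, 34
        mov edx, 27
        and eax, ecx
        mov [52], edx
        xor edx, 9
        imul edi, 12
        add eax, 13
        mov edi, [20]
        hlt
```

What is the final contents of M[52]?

27

after mov edi, 13: edi=13
after mov ecx, 9: ecx=9
after mov eax, 34: eax=34
after mov edx, 27: edx=27
after and eax, ecx: eax=34&9=0
mov [52], edx → M[52]=27
after xor edx, 9: edx=27^9=18
after imul edi, 12: edi=13*12=156
after add eax, 13: eax=0+13=13
after mov edi, [20]: edi=M[20]=32
halt.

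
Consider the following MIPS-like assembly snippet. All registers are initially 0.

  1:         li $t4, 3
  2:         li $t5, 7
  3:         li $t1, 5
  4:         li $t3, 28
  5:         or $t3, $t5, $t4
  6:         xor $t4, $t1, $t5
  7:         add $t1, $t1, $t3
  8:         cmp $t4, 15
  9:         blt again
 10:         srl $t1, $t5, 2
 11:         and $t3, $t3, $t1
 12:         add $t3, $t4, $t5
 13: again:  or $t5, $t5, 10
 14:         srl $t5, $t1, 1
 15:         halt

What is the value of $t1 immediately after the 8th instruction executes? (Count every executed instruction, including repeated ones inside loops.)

after li $t4, 3: $t4=3
after li $t5, 7: $t5=7
after li $t1, 5: $t1=5
after li $t3, 28: $t3=28
after or $t3, $t5, $t4: $t3=7|3=7
after xor $t4, $t1, $t5: $t4=5^7=2
after add $t1, $t1, $t3: $t1=5+7=12
cmp $t4, 15  (cmp 2,15)
After step 8: $t1 = 12.

12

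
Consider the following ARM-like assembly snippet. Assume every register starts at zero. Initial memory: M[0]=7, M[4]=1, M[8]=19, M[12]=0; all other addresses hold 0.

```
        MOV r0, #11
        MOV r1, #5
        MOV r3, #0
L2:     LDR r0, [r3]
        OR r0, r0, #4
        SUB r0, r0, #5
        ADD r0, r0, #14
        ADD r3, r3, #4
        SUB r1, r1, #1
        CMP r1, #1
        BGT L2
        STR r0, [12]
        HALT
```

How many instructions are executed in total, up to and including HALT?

r0=11
r1=5
r3=0
r0=M[0]=7
r0=7|4=7
r0=7-5=2
r0=2+14=16
r3=0+4=4
r1=5-1=4
CMP r1, #1  (cmp 4,1)
BGT L2: taken
r0=M[4]=1
r0=1|4=5
r0=5-5=0
r0=0+14=14
r3=4+4=8
r1=4-1=3
CMP r1, #1  (cmp 3,1)
BGT L2: taken
r0=M[8]=19
r0=19|4=23
r0=23-5=18
r0=18+14=32
r3=8+4=12
r1=3-1=2
CMP r1, #1  (cmp 2,1)
BGT L2: taken
r0=M[12]=0
r0=0|4=4
r0=4-5=-1
r0=(-1)+14=13
r3=12+4=16
r1=2-1=1
CMP r1, #1  (cmp 1,1)
BGT L2: not taken
STR r0, [12] → M[12]=13
halt.
Total executed instructions: 37.

37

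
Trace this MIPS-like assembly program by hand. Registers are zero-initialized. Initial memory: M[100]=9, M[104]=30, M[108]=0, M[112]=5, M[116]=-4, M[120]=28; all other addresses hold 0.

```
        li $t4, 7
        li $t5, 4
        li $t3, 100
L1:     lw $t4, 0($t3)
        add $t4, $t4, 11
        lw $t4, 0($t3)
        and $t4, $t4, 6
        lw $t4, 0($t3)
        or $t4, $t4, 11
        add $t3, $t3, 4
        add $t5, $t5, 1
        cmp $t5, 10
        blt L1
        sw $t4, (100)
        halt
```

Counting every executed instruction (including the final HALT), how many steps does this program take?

li $t4, 7 → $t4=7
li $t5, 4 → $t5=4
li $t3, 100 → $t3=100
lw $t4, 0($t3) → $t4=M[100]=9
add $t4, $t4, 11 → $t4=9+11=20
lw $t4, 0($t3) → $t4=M[100]=9
and $t4, $t4, 6 → $t4=9&6=0
lw $t4, 0($t3) → $t4=M[100]=9
or $t4, $t4, 11 → $t4=9|11=11
add $t3, $t3, 4 → $t3=100+4=104
add $t5, $t5, 1 → $t5=4+1=5
cmp $t5, 10  (cmp 5,10)
blt L1: taken
lw $t4, 0($t3) → $t4=M[104]=30
add $t4, $t4, 11 → $t4=30+11=41
lw $t4, 0($t3) → $t4=M[104]=30
and $t4, $t4, 6 → $t4=30&6=6
lw $t4, 0($t3) → $t4=M[104]=30
or $t4, $t4, 11 → $t4=30|11=31
add $t3, $t3, 4 → $t3=104+4=108
add $t5, $t5, 1 → $t5=5+1=6
cmp $t5, 10  (cmp 6,10)
blt L1: taken
lw $t4, 0($t3) → $t4=M[108]=0
add $t4, $t4, 11 → $t4=0+11=11
lw $t4, 0($t3) → $t4=M[108]=0
and $t4, $t4, 6 → $t4=0&6=0
lw $t4, 0($t3) → $t4=M[108]=0
or $t4, $t4, 11 → $t4=0|11=11
add $t3, $t3, 4 → $t3=108+4=112
add $t5, $t5, 1 → $t5=6+1=7
cmp $t5, 10  (cmp 7,10)
blt L1: taken
lw $t4, 0($t3) → $t4=M[112]=5
add $t4, $t4, 11 → $t4=5+11=16
lw $t4, 0($t3) → $t4=M[112]=5
and $t4, $t4, 6 → $t4=5&6=4
lw $t4, 0($t3) → $t4=M[112]=5
or $t4, $t4, 11 → $t4=5|11=15
add $t3, $t3, 4 → $t3=112+4=116
add $t5, $t5, 1 → $t5=7+1=8
cmp $t5, 10  (cmp 8,10)
blt L1: taken
lw $t4, 0($t3) → $t4=M[116]=-4
add $t4, $t4, 11 → $t4=(-4)+11=7
lw $t4, 0($t3) → $t4=M[116]=-4
and $t4, $t4, 6 → $t4=(-4)&6=4
lw $t4, 0($t3) → $t4=M[116]=-4
or $t4, $t4, 11 → $t4=(-4)|11=-1
add $t3, $t3, 4 → $t3=116+4=120
add $t5, $t5, 1 → $t5=8+1=9
cmp $t5, 10  (cmp 9,10)
blt L1: taken
lw $t4, 0($t3) → $t4=M[120]=28
add $t4, $t4, 11 → $t4=28+11=39
lw $t4, 0($t3) → $t4=M[120]=28
and $t4, $t4, 6 → $t4=28&6=4
lw $t4, 0($t3) → $t4=M[120]=28
or $t4, $t4, 11 → $t4=28|11=31
add $t3, $t3, 4 → $t3=120+4=124
add $t5, $t5, 1 → $t5=9+1=10
cmp $t5, 10  (cmp 10,10)
blt L1: not taken
sw $t4, (100) → M[100]=31
halt.
Total executed instructions: 65.

65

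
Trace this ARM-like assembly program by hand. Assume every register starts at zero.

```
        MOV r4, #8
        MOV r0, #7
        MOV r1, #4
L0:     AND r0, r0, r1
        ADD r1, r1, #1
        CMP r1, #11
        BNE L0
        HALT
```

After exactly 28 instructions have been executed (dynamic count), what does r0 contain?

r4=8
r0=7
r1=4
r0=7&4=4
r1=4+1=5
CMP r1, #11  (cmp 5,11)
BNE L0: taken
r0=4&5=4
r1=5+1=6
CMP r1, #11  (cmp 6,11)
BNE L0: taken
r0=4&6=4
r1=6+1=7
CMP r1, #11  (cmp 7,11)
BNE L0: taken
r0=4&7=4
r1=7+1=8
CMP r1, #11  (cmp 8,11)
BNE L0: taken
r0=4&8=0
r1=8+1=9
CMP r1, #11  (cmp 9,11)
BNE L0: taken
r0=0&9=0
r1=9+1=10
CMP r1, #11  (cmp 10,11)
BNE L0: taken
r0=0&10=0
After step 28: r0 = 0.

0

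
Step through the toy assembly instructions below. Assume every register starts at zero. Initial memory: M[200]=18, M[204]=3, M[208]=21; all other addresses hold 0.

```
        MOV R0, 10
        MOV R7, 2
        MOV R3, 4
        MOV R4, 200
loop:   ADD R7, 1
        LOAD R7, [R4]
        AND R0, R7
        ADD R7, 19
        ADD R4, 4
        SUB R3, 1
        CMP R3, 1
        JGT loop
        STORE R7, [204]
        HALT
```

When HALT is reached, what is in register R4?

212

R0=10
R7=2
R3=4
R4=200
R7=2+1=3
R7=M[200]=18
R0=10&18=2
R7=18+19=37
R4=200+4=204
R3=4-1=3
CMP R3, 1  (cmp 3,1)
JGT loop: taken
R7=37+1=38
R7=M[204]=3
R0=2&3=2
R7=3+19=22
R4=204+4=208
R3=3-1=2
CMP R3, 1  (cmp 2,1)
JGT loop: taken
R7=22+1=23
R7=M[208]=21
R0=2&21=0
R7=21+19=40
R4=208+4=212
R3=2-1=1
CMP R3, 1  (cmp 1,1)
JGT loop: not taken
STORE R7, [204] → M[204]=40
halt.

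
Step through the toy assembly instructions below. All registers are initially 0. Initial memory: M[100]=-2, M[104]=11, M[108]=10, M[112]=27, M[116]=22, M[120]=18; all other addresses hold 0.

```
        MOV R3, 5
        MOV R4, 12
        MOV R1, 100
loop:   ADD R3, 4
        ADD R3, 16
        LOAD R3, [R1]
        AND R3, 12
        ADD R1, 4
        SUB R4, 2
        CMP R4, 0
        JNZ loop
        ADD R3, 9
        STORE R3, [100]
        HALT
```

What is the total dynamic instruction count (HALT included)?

R3=5
R4=12
R1=100
R3=5+4=9
R3=9+16=25
R3=M[100]=-2
R3=(-2)&12=12
R1=100+4=104
R4=12-2=10
CMP R4, 0  (cmp 10,0)
JNZ loop: taken
R3=12+4=16
R3=16+16=32
R3=M[104]=11
R3=11&12=8
R1=104+4=108
R4=10-2=8
CMP R4, 0  (cmp 8,0)
JNZ loop: taken
R3=8+4=12
R3=12+16=28
R3=M[108]=10
R3=10&12=8
R1=108+4=112
R4=8-2=6
CMP R4, 0  (cmp 6,0)
JNZ loop: taken
R3=8+4=12
R3=12+16=28
R3=M[112]=27
R3=27&12=8
R1=112+4=116
R4=6-2=4
CMP R4, 0  (cmp 4,0)
JNZ loop: taken
R3=8+4=12
R3=12+16=28
R3=M[116]=22
R3=22&12=4
R1=116+4=120
R4=4-2=2
CMP R4, 0  (cmp 2,0)
JNZ loop: taken
R3=4+4=8
R3=8+16=24
R3=M[120]=18
R3=18&12=0
R1=120+4=124
R4=2-2=0
CMP R4, 0  (cmp 0,0)
JNZ loop: not taken
R3=0+9=9
STORE R3, [100] → M[100]=9
halt.
Total executed instructions: 54.

54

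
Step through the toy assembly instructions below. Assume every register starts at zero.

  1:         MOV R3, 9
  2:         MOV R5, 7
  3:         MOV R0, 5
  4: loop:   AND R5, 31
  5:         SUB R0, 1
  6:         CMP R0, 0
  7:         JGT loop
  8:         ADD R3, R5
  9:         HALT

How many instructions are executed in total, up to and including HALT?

after MOV R3, 9: R3=9
after MOV R5, 7: R5=7
after MOV R0, 5: R0=5
after AND R5, 31: R5=7&31=7
after SUB R0, 1: R0=5-1=4
CMP R0, 0  (cmp 4,0)
JGT loop: taken
after AND R5, 31: R5=7&31=7
after SUB R0, 1: R0=4-1=3
CMP R0, 0  (cmp 3,0)
JGT loop: taken
after AND R5, 31: R5=7&31=7
after SUB R0, 1: R0=3-1=2
CMP R0, 0  (cmp 2,0)
JGT loop: taken
after AND R5, 31: R5=7&31=7
after SUB R0, 1: R0=2-1=1
CMP R0, 0  (cmp 1,0)
JGT loop: taken
after AND R5, 31: R5=7&31=7
after SUB R0, 1: R0=1-1=0
CMP R0, 0  (cmp 0,0)
JGT loop: not taken
after ADD R3, R5: R3=9+7=16
halt.
Total executed instructions: 25.

25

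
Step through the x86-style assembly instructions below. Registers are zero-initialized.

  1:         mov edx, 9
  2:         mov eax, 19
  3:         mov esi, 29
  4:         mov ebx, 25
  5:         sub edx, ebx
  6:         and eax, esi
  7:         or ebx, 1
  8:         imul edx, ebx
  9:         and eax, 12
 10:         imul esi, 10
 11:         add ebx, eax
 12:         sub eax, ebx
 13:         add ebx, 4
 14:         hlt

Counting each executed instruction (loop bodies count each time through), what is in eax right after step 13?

-25

after mov edx, 9: edx=9
after mov eax, 19: eax=19
after mov esi, 29: esi=29
after mov ebx, 25: ebx=25
after sub edx, ebx: edx=9-25=-16
after and eax, esi: eax=19&29=17
after or ebx, 1: ebx=25|1=25
after imul edx, ebx: edx=(-16)*25=-400
after and eax, 12: eax=17&12=0
after imul esi, 10: esi=29*10=290
after add ebx, eax: ebx=25+0=25
after sub eax, ebx: eax=0-25=-25
after add ebx, 4: ebx=25+4=29
After step 13: eax = -25.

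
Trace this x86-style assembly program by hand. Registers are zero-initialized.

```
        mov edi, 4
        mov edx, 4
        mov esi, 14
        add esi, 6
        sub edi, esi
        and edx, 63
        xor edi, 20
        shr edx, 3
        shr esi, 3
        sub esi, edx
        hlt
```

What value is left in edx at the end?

mov edi, 4 → edi=4
mov edx, 4 → edx=4
mov esi, 14 → esi=14
add esi, 6 → esi=14+6=20
sub edi, esi → edi=4-20=-16
and edx, 63 → edx=4&63=4
xor edi, 20 → edi=(-16)^20=-28
shr edx, 3 → edx=4>>3=0
shr esi, 3 → esi=20>>3=2
sub esi, edx → esi=2-0=2
halt.

0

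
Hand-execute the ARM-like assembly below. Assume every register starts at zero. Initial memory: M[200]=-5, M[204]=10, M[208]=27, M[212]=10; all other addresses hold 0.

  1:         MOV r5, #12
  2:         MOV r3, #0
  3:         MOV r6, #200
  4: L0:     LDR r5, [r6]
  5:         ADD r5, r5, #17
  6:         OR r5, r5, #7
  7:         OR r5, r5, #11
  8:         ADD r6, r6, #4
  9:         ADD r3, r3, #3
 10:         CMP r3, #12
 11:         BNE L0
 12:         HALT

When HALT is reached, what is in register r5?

after MOV r5, #12: r5=12
after MOV r3, #0: r3=0
after MOV r6, #200: r6=200
after LDR r5, [r6]: r5=M[200]=-5
after ADD r5, r5, #17: r5=(-5)+17=12
after OR r5, r5, #7: r5=12|7=15
after OR r5, r5, #11: r5=15|11=15
after ADD r6, r6, #4: r6=200+4=204
after ADD r3, r3, #3: r3=0+3=3
CMP r3, #12  (cmp 3,12)
BNE L0: taken
after LDR r5, [r6]: r5=M[204]=10
after ADD r5, r5, #17: r5=10+17=27
after OR r5, r5, #7: r5=27|7=31
after OR r5, r5, #11: r5=31|11=31
after ADD r6, r6, #4: r6=204+4=208
after ADD r3, r3, #3: r3=3+3=6
CMP r3, #12  (cmp 6,12)
BNE L0: taken
after LDR r5, [r6]: r5=M[208]=27
after ADD r5, r5, #17: r5=27+17=44
after OR r5, r5, #7: r5=44|7=47
after OR r5, r5, #11: r5=47|11=47
after ADD r6, r6, #4: r6=208+4=212
after ADD r3, r3, #3: r3=6+3=9
CMP r3, #12  (cmp 9,12)
BNE L0: taken
after LDR r5, [r6]: r5=M[212]=10
after ADD r5, r5, #17: r5=10+17=27
after OR r5, r5, #7: r5=27|7=31
after OR r5, r5, #11: r5=31|11=31
after ADD r6, r6, #4: r6=212+4=216
after ADD r3, r3, #3: r3=9+3=12
CMP r3, #12  (cmp 12,12)
BNE L0: not taken
halt.

31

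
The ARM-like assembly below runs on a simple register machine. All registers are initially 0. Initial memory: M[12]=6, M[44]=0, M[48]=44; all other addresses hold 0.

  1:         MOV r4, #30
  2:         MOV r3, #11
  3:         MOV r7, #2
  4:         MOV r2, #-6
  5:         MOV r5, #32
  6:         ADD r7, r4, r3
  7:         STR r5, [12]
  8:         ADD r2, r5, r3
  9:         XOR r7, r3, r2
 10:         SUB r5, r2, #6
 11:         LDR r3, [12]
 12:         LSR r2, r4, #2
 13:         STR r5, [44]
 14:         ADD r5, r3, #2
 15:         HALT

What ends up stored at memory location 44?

MOV r4, #30 → r4=30
MOV r3, #11 → r3=11
MOV r7, #2 → r7=2
MOV r2, #-6 → r2=-6
MOV r5, #32 → r5=32
ADD r7, r4, r3 → r7=30+11=41
STR r5, [12] → M[12]=32
ADD r2, r5, r3 → r2=32+11=43
XOR r7, r3, r2 → r7=11^43=32
SUB r5, r2, #6 → r5=43-6=37
LDR r3, [12] → r3=M[12]=32
LSR r2, r4, #2 → r2=30>>2=7
STR r5, [44] → M[44]=37
ADD r5, r3, #2 → r5=32+2=34
halt.

37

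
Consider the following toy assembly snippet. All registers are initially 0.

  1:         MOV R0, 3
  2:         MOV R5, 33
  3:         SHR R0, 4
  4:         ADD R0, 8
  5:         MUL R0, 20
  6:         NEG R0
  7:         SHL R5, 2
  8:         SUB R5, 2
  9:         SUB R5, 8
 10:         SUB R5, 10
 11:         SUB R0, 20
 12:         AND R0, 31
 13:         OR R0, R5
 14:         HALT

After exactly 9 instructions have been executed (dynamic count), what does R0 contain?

-160

R0=3
R5=33
R0=3>>4=0
R0=0+8=8
R0=8*20=160
R0=-(160)=-160
R5=33<<2=132
R5=132-2=130
R5=130-8=122
After step 9: R0 = -160.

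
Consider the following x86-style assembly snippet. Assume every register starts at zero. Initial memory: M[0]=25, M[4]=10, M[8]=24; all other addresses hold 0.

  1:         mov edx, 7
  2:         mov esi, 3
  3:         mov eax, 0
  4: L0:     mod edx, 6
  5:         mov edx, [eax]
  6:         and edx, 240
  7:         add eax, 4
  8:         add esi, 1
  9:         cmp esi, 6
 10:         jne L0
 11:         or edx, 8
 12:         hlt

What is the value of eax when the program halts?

12

edx=7
esi=3
eax=0
edx=7%6=1
edx=M[0]=25
edx=25&240=16
eax=0+4=4
esi=3+1=4
cmp esi, 6  (cmp 4,6)
jne L0: taken
edx=16%6=4
edx=M[4]=10
edx=10&240=0
eax=4+4=8
esi=4+1=5
cmp esi, 6  (cmp 5,6)
jne L0: taken
edx=0%6=0
edx=M[8]=24
edx=24&240=16
eax=8+4=12
esi=5+1=6
cmp esi, 6  (cmp 6,6)
jne L0: not taken
edx=16|8=24
halt.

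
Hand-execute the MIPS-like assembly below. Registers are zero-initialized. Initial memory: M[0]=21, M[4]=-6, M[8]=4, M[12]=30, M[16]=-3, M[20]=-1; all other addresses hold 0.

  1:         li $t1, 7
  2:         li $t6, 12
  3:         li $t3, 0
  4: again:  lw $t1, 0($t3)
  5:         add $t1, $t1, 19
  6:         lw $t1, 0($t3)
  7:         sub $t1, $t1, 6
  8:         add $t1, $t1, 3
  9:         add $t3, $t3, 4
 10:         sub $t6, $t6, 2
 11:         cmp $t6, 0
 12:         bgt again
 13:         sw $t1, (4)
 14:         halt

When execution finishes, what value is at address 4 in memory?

-4

li $t1, 7 → $t1=7
li $t6, 12 → $t6=12
li $t3, 0 → $t3=0
lw $t1, 0($t3) → $t1=M[0]=21
add $t1, $t1, 19 → $t1=21+19=40
lw $t1, 0($t3) → $t1=M[0]=21
sub $t1, $t1, 6 → $t1=21-6=15
add $t1, $t1, 3 → $t1=15+3=18
add $t3, $t3, 4 → $t3=0+4=4
sub $t6, $t6, 2 → $t6=12-2=10
cmp $t6, 0  (cmp 10,0)
bgt again: taken
lw $t1, 0($t3) → $t1=M[4]=-6
add $t1, $t1, 19 → $t1=(-6)+19=13
lw $t1, 0($t3) → $t1=M[4]=-6
sub $t1, $t1, 6 → $t1=(-6)-6=-12
add $t1, $t1, 3 → $t1=(-12)+3=-9
add $t3, $t3, 4 → $t3=4+4=8
sub $t6, $t6, 2 → $t6=10-2=8
cmp $t6, 0  (cmp 8,0)
bgt again: taken
lw $t1, 0($t3) → $t1=M[8]=4
add $t1, $t1, 19 → $t1=4+19=23
lw $t1, 0($t3) → $t1=M[8]=4
sub $t1, $t1, 6 → $t1=4-6=-2
add $t1, $t1, 3 → $t1=(-2)+3=1
add $t3, $t3, 4 → $t3=8+4=12
sub $t6, $t6, 2 → $t6=8-2=6
cmp $t6, 0  (cmp 6,0)
bgt again: taken
lw $t1, 0($t3) → $t1=M[12]=30
add $t1, $t1, 19 → $t1=30+19=49
lw $t1, 0($t3) → $t1=M[12]=30
sub $t1, $t1, 6 → $t1=30-6=24
add $t1, $t1, 3 → $t1=24+3=27
add $t3, $t3, 4 → $t3=12+4=16
sub $t6, $t6, 2 → $t6=6-2=4
cmp $t6, 0  (cmp 4,0)
bgt again: taken
lw $t1, 0($t3) → $t1=M[16]=-3
add $t1, $t1, 19 → $t1=(-3)+19=16
lw $t1, 0($t3) → $t1=M[16]=-3
sub $t1, $t1, 6 → $t1=(-3)-6=-9
add $t1, $t1, 3 → $t1=(-9)+3=-6
add $t3, $t3, 4 → $t3=16+4=20
sub $t6, $t6, 2 → $t6=4-2=2
cmp $t6, 0  (cmp 2,0)
bgt again: taken
lw $t1, 0($t3) → $t1=M[20]=-1
add $t1, $t1, 19 → $t1=(-1)+19=18
lw $t1, 0($t3) → $t1=M[20]=-1
sub $t1, $t1, 6 → $t1=(-1)-6=-7
add $t1, $t1, 3 → $t1=(-7)+3=-4
add $t3, $t3, 4 → $t3=20+4=24
sub $t6, $t6, 2 → $t6=2-2=0
cmp $t6, 0  (cmp 0,0)
bgt again: not taken
sw $t1, (4) → M[4]=-4
halt.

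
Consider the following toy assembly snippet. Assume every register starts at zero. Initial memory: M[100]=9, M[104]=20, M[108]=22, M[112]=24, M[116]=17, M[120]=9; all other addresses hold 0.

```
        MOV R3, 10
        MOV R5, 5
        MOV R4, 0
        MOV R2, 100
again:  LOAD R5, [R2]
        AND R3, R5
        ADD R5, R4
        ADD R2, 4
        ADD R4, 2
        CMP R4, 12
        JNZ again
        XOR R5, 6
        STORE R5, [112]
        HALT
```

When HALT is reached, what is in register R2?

124

R3=10
R5=5
R4=0
R2=100
R5=M[100]=9
R3=10&9=8
R5=9+0=9
R2=100+4=104
R4=0+2=2
CMP R4, 12  (cmp 2,12)
JNZ again: taken
R5=M[104]=20
R3=8&20=0
R5=20+2=22
R2=104+4=108
R4=2+2=4
CMP R4, 12  (cmp 4,12)
JNZ again: taken
R5=M[108]=22
R3=0&22=0
R5=22+4=26
R2=108+4=112
R4=4+2=6
CMP R4, 12  (cmp 6,12)
JNZ again: taken
R5=M[112]=24
R3=0&24=0
R5=24+6=30
R2=112+4=116
R4=6+2=8
CMP R4, 12  (cmp 8,12)
JNZ again: taken
R5=M[116]=17
R3=0&17=0
R5=17+8=25
R2=116+4=120
R4=8+2=10
CMP R4, 12  (cmp 10,12)
JNZ again: taken
R5=M[120]=9
R3=0&9=0
R5=9+10=19
R2=120+4=124
R4=10+2=12
CMP R4, 12  (cmp 12,12)
JNZ again: not taken
R5=19^6=21
STORE R5, [112] → M[112]=21
halt.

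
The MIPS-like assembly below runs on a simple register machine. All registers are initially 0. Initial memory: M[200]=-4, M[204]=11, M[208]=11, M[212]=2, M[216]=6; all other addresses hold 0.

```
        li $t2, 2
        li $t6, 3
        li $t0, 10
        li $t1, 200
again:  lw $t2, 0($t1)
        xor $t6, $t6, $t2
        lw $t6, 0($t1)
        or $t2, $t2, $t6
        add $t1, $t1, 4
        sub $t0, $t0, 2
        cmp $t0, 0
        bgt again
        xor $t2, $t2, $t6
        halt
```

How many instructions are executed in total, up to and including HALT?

46

after li $t2, 2: $t2=2
after li $t6, 3: $t6=3
after li $t0, 10: $t0=10
after li $t1, 200: $t1=200
after lw $t2, 0($t1): $t2=M[200]=-4
after xor $t6, $t6, $t2: $t6=3^(-4)=-1
after lw $t6, 0($t1): $t6=M[200]=-4
after or $t2, $t2, $t6: $t2=(-4)|(-4)=-4
after add $t1, $t1, 4: $t1=200+4=204
after sub $t0, $t0, 2: $t0=10-2=8
cmp $t0, 0  (cmp 8,0)
bgt again: taken
after lw $t2, 0($t1): $t2=M[204]=11
after xor $t6, $t6, $t2: $t6=(-4)^11=-9
after lw $t6, 0($t1): $t6=M[204]=11
after or $t2, $t2, $t6: $t2=11|11=11
after add $t1, $t1, 4: $t1=204+4=208
after sub $t0, $t0, 2: $t0=8-2=6
cmp $t0, 0  (cmp 6,0)
bgt again: taken
after lw $t2, 0($t1): $t2=M[208]=11
after xor $t6, $t6, $t2: $t6=11^11=0
after lw $t6, 0($t1): $t6=M[208]=11
after or $t2, $t2, $t6: $t2=11|11=11
after add $t1, $t1, 4: $t1=208+4=212
after sub $t0, $t0, 2: $t0=6-2=4
cmp $t0, 0  (cmp 4,0)
bgt again: taken
after lw $t2, 0($t1): $t2=M[212]=2
after xor $t6, $t6, $t2: $t6=11^2=9
after lw $t6, 0($t1): $t6=M[212]=2
after or $t2, $t2, $t6: $t2=2|2=2
after add $t1, $t1, 4: $t1=212+4=216
after sub $t0, $t0, 2: $t0=4-2=2
cmp $t0, 0  (cmp 2,0)
bgt again: taken
after lw $t2, 0($t1): $t2=M[216]=6
after xor $t6, $t6, $t2: $t6=2^6=4
after lw $t6, 0($t1): $t6=M[216]=6
after or $t2, $t2, $t6: $t2=6|6=6
after add $t1, $t1, 4: $t1=216+4=220
after sub $t0, $t0, 2: $t0=2-2=0
cmp $t0, 0  (cmp 0,0)
bgt again: not taken
after xor $t2, $t2, $t6: $t2=6^6=0
halt.
Total executed instructions: 46.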